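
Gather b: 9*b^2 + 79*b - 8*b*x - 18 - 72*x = 9*b^2 + b*(79 - 8*x) - 72*x - 18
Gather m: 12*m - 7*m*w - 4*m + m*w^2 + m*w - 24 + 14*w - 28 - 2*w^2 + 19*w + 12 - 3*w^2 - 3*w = m*(w^2 - 6*w + 8) - 5*w^2 + 30*w - 40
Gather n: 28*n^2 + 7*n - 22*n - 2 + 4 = 28*n^2 - 15*n + 2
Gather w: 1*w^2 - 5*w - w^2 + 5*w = 0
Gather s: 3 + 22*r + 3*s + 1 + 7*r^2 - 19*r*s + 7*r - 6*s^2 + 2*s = 7*r^2 + 29*r - 6*s^2 + s*(5 - 19*r) + 4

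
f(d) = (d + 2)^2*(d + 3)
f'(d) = (d + 2)^2 + (d + 3)*(2*d + 4)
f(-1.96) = 0.00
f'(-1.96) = 0.08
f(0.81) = 30.08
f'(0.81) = 29.31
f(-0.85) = 2.84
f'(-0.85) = 6.27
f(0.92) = 33.42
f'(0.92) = 31.42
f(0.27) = 16.85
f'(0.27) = 20.00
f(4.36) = 297.71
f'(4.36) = 134.07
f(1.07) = 38.36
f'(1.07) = 34.41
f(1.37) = 49.63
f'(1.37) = 40.81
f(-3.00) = 0.00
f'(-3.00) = 1.00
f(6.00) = 576.00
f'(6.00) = 208.00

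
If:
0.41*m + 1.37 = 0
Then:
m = -3.34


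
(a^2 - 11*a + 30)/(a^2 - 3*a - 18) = (a - 5)/(a + 3)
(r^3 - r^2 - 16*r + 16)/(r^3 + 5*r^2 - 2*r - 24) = (r^2 - 5*r + 4)/(r^2 + r - 6)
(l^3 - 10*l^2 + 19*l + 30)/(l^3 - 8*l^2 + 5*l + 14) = (l^2 - 11*l + 30)/(l^2 - 9*l + 14)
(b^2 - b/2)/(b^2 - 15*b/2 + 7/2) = b/(b - 7)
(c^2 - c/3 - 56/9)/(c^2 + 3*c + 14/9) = (3*c - 8)/(3*c + 2)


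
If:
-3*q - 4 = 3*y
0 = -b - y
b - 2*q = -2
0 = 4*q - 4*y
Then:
No Solution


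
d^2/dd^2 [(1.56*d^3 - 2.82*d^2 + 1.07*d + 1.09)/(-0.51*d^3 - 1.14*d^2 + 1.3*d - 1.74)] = (3.280932*d^6 - 7.875522*d^5 + 20.695392*d^4 - 40.09962*d^3 - 5.15934000000001*d^2 - 0.107748000000003*d + 12.875032)/(0.132651*d^9 + 0.889542*d^8 + 0.973998*d^7 - 1.695654*d^6 + 3.587076*d^5 + 5.641992*d^4 - 13.036852*d^3 + 19.176192*d^2 - 11.80764*d + 5.268024)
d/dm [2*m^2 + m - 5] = 4*m + 1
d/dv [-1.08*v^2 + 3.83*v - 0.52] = 3.83 - 2.16*v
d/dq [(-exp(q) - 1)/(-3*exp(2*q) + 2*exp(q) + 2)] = 3*(-exp(q) - 2)*exp(2*q)/(9*exp(4*q) - 12*exp(3*q) - 8*exp(2*q) + 8*exp(q) + 4)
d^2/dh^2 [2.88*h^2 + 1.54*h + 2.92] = 5.76000000000000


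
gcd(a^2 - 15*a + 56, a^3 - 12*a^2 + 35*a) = a - 7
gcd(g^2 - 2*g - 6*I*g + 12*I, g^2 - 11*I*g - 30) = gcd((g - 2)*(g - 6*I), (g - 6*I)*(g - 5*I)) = g - 6*I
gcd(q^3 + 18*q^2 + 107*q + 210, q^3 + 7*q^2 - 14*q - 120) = q^2 + 11*q + 30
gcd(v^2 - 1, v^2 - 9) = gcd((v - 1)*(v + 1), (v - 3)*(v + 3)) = 1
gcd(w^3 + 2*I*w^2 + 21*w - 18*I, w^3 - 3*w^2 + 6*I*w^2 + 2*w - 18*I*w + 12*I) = w + 6*I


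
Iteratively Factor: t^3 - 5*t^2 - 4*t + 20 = (t - 2)*(t^2 - 3*t - 10) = (t - 2)*(t + 2)*(t - 5)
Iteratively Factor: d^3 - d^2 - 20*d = (d)*(d^2 - d - 20) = d*(d + 4)*(d - 5)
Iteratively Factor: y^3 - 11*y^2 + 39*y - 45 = (y - 3)*(y^2 - 8*y + 15) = (y - 5)*(y - 3)*(y - 3)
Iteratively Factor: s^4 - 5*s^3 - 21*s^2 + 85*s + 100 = (s + 1)*(s^3 - 6*s^2 - 15*s + 100) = (s + 1)*(s + 4)*(s^2 - 10*s + 25) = (s - 5)*(s + 1)*(s + 4)*(s - 5)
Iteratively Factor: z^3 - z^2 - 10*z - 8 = (z + 1)*(z^2 - 2*z - 8) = (z + 1)*(z + 2)*(z - 4)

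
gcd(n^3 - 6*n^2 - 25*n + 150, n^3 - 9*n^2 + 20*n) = n - 5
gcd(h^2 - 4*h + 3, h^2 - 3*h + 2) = h - 1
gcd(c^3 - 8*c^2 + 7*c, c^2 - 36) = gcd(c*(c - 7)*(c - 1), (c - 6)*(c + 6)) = 1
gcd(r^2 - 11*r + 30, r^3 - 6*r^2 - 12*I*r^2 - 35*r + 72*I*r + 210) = r - 6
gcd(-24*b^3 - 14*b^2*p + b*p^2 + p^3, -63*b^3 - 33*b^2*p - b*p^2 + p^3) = 3*b + p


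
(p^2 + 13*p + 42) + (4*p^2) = 5*p^2 + 13*p + 42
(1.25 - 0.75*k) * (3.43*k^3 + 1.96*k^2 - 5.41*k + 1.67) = -2.5725*k^4 + 2.8175*k^3 + 6.5075*k^2 - 8.015*k + 2.0875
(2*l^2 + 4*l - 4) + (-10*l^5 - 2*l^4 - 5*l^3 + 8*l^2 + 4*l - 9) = -10*l^5 - 2*l^4 - 5*l^3 + 10*l^2 + 8*l - 13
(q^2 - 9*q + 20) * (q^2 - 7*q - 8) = q^4 - 16*q^3 + 75*q^2 - 68*q - 160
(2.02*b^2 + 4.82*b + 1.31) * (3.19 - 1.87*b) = -3.7774*b^3 - 2.5696*b^2 + 12.9261*b + 4.1789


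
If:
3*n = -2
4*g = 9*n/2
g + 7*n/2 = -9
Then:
No Solution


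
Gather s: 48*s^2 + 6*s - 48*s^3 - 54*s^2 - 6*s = -48*s^3 - 6*s^2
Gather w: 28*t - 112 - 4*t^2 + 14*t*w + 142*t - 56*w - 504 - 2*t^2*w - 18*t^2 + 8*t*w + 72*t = -22*t^2 + 242*t + w*(-2*t^2 + 22*t - 56) - 616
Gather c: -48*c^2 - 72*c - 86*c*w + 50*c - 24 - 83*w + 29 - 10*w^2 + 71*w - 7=-48*c^2 + c*(-86*w - 22) - 10*w^2 - 12*w - 2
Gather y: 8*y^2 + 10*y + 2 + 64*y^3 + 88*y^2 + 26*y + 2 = 64*y^3 + 96*y^2 + 36*y + 4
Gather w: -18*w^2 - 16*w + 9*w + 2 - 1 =-18*w^2 - 7*w + 1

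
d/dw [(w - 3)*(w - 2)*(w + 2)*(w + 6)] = 4*w^3 + 9*w^2 - 44*w - 12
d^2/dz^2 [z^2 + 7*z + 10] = 2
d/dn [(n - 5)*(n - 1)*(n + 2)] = 3*n^2 - 8*n - 7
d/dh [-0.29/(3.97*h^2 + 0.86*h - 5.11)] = (2.3026*h + 0.2494)/(3.97*h^2 + 0.86*h - 5.11)^2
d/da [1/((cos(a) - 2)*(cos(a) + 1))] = (-sin(a) + sin(2*a))/((cos(a) - 2)^2*(cos(a) + 1)^2)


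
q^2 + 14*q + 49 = (q + 7)^2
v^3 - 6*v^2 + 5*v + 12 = (v - 4)*(v - 3)*(v + 1)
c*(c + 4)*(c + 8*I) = c^3 + 4*c^2 + 8*I*c^2 + 32*I*c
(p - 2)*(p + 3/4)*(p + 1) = p^3 - p^2/4 - 11*p/4 - 3/2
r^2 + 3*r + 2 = (r + 1)*(r + 2)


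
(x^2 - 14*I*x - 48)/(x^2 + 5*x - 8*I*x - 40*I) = (x - 6*I)/(x + 5)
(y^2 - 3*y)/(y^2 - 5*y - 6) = y*(3 - y)/(-y^2 + 5*y + 6)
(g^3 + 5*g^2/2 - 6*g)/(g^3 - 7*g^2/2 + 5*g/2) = (2*g^2 + 5*g - 12)/(2*g^2 - 7*g + 5)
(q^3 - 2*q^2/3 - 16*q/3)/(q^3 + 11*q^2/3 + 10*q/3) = (3*q - 8)/(3*q + 5)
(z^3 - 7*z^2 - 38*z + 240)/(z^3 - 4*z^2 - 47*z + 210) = (z^2 - 2*z - 48)/(z^2 + z - 42)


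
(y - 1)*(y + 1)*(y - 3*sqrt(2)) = y^3 - 3*sqrt(2)*y^2 - y + 3*sqrt(2)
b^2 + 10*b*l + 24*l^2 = (b + 4*l)*(b + 6*l)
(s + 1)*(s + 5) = s^2 + 6*s + 5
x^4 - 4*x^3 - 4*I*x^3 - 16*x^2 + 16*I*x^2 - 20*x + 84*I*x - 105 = (x - 7)*(x + 3)*(x - 5*I)*(x + I)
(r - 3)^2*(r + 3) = r^3 - 3*r^2 - 9*r + 27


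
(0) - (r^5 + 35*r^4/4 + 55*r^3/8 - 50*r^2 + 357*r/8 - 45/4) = -r^5 - 35*r^4/4 - 55*r^3/8 + 50*r^2 - 357*r/8 + 45/4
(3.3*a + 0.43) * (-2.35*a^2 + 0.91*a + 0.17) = -7.755*a^3 + 1.9925*a^2 + 0.9523*a + 0.0731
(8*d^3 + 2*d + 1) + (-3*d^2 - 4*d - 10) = 8*d^3 - 3*d^2 - 2*d - 9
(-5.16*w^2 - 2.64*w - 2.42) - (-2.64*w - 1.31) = -5.16*w^2 - 1.11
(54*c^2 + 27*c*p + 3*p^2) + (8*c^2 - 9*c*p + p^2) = 62*c^2 + 18*c*p + 4*p^2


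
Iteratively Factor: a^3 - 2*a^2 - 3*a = (a + 1)*(a^2 - 3*a) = a*(a + 1)*(a - 3)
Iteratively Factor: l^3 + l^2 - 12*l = (l + 4)*(l^2 - 3*l) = (l - 3)*(l + 4)*(l)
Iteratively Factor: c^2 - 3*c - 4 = (c + 1)*(c - 4)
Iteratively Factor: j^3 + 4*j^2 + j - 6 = (j - 1)*(j^2 + 5*j + 6) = (j - 1)*(j + 2)*(j + 3)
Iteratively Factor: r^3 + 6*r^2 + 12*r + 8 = (r + 2)*(r^2 + 4*r + 4) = (r + 2)^2*(r + 2)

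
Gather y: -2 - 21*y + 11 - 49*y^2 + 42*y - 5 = -49*y^2 + 21*y + 4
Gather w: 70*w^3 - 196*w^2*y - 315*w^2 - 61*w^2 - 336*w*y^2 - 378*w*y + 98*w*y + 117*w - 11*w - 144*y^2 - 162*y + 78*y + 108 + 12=70*w^3 + w^2*(-196*y - 376) + w*(-336*y^2 - 280*y + 106) - 144*y^2 - 84*y + 120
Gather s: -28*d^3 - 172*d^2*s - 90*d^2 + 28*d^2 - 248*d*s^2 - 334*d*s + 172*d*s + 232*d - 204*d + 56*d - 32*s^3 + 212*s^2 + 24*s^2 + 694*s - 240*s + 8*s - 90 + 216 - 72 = -28*d^3 - 62*d^2 + 84*d - 32*s^3 + s^2*(236 - 248*d) + s*(-172*d^2 - 162*d + 462) + 54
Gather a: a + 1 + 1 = a + 2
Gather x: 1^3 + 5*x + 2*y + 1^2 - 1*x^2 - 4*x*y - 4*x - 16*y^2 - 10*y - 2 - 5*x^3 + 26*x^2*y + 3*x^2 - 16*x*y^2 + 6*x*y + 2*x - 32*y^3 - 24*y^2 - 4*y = -5*x^3 + x^2*(26*y + 2) + x*(-16*y^2 + 2*y + 3) - 32*y^3 - 40*y^2 - 12*y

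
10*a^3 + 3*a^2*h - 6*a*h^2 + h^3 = (-5*a + h)*(-2*a + h)*(a + h)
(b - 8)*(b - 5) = b^2 - 13*b + 40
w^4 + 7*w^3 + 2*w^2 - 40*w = w*(w - 2)*(w + 4)*(w + 5)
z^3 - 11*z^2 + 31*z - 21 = (z - 7)*(z - 3)*(z - 1)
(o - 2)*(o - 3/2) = o^2 - 7*o/2 + 3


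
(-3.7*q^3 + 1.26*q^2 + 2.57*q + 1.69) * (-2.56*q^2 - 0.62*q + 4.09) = 9.472*q^5 - 0.9316*q^4 - 22.4934*q^3 - 0.7664*q^2 + 9.4635*q + 6.9121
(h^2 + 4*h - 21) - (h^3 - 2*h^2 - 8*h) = -h^3 + 3*h^2 + 12*h - 21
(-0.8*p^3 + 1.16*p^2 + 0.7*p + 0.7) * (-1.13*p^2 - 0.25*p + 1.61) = 0.904*p^5 - 1.1108*p^4 - 2.369*p^3 + 0.9016*p^2 + 0.952*p + 1.127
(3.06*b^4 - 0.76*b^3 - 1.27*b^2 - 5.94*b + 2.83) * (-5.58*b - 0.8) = -17.0748*b^5 + 1.7928*b^4 + 7.6946*b^3 + 34.1612*b^2 - 11.0394*b - 2.264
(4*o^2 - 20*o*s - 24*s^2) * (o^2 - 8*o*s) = 4*o^4 - 52*o^3*s + 136*o^2*s^2 + 192*o*s^3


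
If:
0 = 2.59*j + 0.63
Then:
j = -0.24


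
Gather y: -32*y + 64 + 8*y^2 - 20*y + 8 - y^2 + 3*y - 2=7*y^2 - 49*y + 70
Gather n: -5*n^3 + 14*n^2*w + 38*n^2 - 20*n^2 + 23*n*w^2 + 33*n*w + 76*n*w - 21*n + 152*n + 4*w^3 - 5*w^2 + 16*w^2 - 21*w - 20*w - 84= -5*n^3 + n^2*(14*w + 18) + n*(23*w^2 + 109*w + 131) + 4*w^3 + 11*w^2 - 41*w - 84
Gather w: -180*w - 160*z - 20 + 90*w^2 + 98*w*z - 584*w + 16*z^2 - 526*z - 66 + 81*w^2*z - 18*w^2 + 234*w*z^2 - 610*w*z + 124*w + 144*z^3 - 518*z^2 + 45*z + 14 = w^2*(81*z + 72) + w*(234*z^2 - 512*z - 640) + 144*z^3 - 502*z^2 - 641*z - 72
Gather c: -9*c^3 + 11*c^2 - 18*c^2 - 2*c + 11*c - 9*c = -9*c^3 - 7*c^2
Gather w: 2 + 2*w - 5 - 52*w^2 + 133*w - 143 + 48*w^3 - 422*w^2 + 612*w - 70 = 48*w^3 - 474*w^2 + 747*w - 216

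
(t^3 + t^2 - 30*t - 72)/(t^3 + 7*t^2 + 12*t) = (t - 6)/t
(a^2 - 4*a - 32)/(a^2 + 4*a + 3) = (a^2 - 4*a - 32)/(a^2 + 4*a + 3)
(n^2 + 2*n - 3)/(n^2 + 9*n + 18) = (n - 1)/(n + 6)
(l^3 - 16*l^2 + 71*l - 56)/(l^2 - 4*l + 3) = (l^2 - 15*l + 56)/(l - 3)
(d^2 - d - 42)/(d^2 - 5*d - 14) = (d + 6)/(d + 2)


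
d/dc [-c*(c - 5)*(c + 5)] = 25 - 3*c^2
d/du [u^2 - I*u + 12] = 2*u - I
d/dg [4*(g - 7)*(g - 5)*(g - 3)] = 12*g^2 - 120*g + 284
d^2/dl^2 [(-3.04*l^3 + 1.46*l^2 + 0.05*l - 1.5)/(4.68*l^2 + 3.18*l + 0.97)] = (-1.56319401867222e-13*l^4 - 75.148992*l^3 - 293.1516*l^2 - 152.465496*l - 14.279432)/(102.503232*l^6 + 208.948896*l^5 + 205.71408*l^4 + 118.773*l^3 + 42.63732*l^2 + 8.976186*l + 0.912673)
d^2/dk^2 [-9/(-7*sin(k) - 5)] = 63*(-7*sin(k)^2 + 5*sin(k) + 14)/(7*sin(k) + 5)^3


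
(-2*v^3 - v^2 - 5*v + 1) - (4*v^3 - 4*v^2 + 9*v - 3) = -6*v^3 + 3*v^2 - 14*v + 4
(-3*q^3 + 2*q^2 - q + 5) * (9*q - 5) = -27*q^4 + 33*q^3 - 19*q^2 + 50*q - 25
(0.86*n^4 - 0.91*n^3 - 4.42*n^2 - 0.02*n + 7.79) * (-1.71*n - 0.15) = -1.4706*n^5 + 1.4271*n^4 + 7.6947*n^3 + 0.6972*n^2 - 13.3179*n - 1.1685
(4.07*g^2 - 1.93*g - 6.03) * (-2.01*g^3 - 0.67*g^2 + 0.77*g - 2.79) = -8.1807*g^5 + 1.1524*g^4 + 16.5473*g^3 - 8.8013*g^2 + 0.741599999999999*g + 16.8237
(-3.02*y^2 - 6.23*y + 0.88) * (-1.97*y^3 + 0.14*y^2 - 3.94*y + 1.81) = 5.9494*y^5 + 11.8503*y^4 + 9.293*y^3 + 19.2032*y^2 - 14.7435*y + 1.5928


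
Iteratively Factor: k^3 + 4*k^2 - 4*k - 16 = (k - 2)*(k^2 + 6*k + 8) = (k - 2)*(k + 2)*(k + 4)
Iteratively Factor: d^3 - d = (d - 1)*(d^2 + d) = d*(d - 1)*(d + 1)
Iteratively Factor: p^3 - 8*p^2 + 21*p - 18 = (p - 3)*(p^2 - 5*p + 6) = (p - 3)*(p - 2)*(p - 3)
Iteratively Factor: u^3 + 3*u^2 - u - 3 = (u + 3)*(u^2 - 1) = (u + 1)*(u + 3)*(u - 1)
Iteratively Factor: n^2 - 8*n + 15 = (n - 5)*(n - 3)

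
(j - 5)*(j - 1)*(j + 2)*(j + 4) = j^4 - 23*j^2 - 18*j + 40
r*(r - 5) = r^2 - 5*r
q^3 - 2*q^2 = q^2*(q - 2)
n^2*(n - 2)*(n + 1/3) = n^4 - 5*n^3/3 - 2*n^2/3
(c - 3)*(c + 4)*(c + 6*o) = c^3 + 6*c^2*o + c^2 + 6*c*o - 12*c - 72*o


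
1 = 1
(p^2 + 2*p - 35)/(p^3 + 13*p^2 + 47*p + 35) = (p - 5)/(p^2 + 6*p + 5)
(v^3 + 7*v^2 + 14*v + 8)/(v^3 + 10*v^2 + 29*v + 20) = (v + 2)/(v + 5)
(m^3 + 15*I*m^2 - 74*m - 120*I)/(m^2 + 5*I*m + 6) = (m^2 + 9*I*m - 20)/(m - I)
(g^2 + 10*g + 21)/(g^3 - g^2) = (g^2 + 10*g + 21)/(g^2*(g - 1))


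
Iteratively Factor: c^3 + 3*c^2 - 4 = (c - 1)*(c^2 + 4*c + 4) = (c - 1)*(c + 2)*(c + 2)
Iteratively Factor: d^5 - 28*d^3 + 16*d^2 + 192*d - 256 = (d - 4)*(d^4 + 4*d^3 - 12*d^2 - 32*d + 64) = (d - 4)*(d - 2)*(d^3 + 6*d^2 - 32) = (d - 4)*(d - 2)*(d + 4)*(d^2 + 2*d - 8) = (d - 4)*(d - 2)^2*(d + 4)*(d + 4)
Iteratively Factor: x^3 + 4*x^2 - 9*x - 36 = (x + 4)*(x^2 - 9) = (x + 3)*(x + 4)*(x - 3)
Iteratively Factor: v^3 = (v)*(v^2) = v^2*(v)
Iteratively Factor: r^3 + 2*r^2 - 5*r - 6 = (r + 1)*(r^2 + r - 6) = (r + 1)*(r + 3)*(r - 2)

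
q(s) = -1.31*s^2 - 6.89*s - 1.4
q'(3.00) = -14.75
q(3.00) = -33.86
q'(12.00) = -38.33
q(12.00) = -272.72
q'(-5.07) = 6.39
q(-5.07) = -0.14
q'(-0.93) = -4.45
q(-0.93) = 3.87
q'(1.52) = -10.87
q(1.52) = -14.90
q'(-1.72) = -2.38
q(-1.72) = 6.58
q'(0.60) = -8.46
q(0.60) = -6.01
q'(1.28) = -10.24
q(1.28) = -12.37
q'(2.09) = -12.37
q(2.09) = -21.52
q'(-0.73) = -4.98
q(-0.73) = 2.93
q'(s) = -2.62*s - 6.89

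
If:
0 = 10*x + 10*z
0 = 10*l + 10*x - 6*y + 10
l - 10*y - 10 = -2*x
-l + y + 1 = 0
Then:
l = -16/49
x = -72/49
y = -65/49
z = 72/49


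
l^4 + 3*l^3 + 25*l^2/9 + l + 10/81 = (l + 1/3)^2*(l + 2/3)*(l + 5/3)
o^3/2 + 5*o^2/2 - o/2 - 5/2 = (o/2 + 1/2)*(o - 1)*(o + 5)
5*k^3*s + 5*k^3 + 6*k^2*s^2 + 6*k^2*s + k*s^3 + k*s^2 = (k + s)*(5*k + s)*(k*s + k)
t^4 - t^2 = t^2*(t - 1)*(t + 1)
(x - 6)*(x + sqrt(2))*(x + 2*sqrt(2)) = x^3 - 6*x^2 + 3*sqrt(2)*x^2 - 18*sqrt(2)*x + 4*x - 24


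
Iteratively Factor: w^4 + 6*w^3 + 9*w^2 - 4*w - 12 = (w + 2)*(w^3 + 4*w^2 + w - 6) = (w - 1)*(w + 2)*(w^2 + 5*w + 6) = (w - 1)*(w + 2)*(w + 3)*(w + 2)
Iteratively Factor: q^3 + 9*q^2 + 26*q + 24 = (q + 3)*(q^2 + 6*q + 8) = (q + 3)*(q + 4)*(q + 2)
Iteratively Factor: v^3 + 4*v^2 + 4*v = (v)*(v^2 + 4*v + 4) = v*(v + 2)*(v + 2)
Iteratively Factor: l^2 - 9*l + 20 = (l - 4)*(l - 5)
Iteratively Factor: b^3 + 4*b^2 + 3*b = (b + 3)*(b^2 + b) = b*(b + 3)*(b + 1)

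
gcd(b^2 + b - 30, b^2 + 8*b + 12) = b + 6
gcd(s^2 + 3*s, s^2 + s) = s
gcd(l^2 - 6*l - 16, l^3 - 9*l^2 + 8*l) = l - 8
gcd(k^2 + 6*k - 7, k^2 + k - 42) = k + 7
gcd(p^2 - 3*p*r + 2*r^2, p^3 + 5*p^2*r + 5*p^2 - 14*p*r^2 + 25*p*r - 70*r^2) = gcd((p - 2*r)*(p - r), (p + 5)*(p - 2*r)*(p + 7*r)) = p - 2*r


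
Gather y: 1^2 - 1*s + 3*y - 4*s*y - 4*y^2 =-s - 4*y^2 + y*(3 - 4*s) + 1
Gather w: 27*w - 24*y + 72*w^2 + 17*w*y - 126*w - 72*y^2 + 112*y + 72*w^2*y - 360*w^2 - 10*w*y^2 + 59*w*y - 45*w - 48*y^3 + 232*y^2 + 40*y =w^2*(72*y - 288) + w*(-10*y^2 + 76*y - 144) - 48*y^3 + 160*y^2 + 128*y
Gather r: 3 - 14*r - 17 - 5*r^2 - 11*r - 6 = -5*r^2 - 25*r - 20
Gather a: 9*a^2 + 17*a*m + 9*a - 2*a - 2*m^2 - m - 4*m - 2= 9*a^2 + a*(17*m + 7) - 2*m^2 - 5*m - 2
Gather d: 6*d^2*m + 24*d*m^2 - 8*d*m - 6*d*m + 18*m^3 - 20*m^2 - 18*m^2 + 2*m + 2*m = 6*d^2*m + d*(24*m^2 - 14*m) + 18*m^3 - 38*m^2 + 4*m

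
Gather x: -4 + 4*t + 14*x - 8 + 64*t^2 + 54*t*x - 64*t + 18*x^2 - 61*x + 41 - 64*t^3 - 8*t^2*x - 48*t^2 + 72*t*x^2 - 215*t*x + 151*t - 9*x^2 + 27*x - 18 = -64*t^3 + 16*t^2 + 91*t + x^2*(72*t + 9) + x*(-8*t^2 - 161*t - 20) + 11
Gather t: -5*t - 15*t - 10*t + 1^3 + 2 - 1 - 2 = -30*t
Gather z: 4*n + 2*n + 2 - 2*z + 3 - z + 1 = 6*n - 3*z + 6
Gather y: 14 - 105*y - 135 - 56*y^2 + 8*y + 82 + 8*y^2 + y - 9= -48*y^2 - 96*y - 48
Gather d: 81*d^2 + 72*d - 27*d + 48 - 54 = 81*d^2 + 45*d - 6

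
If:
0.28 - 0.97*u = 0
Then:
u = 0.29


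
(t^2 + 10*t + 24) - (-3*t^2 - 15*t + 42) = 4*t^2 + 25*t - 18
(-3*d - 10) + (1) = -3*d - 9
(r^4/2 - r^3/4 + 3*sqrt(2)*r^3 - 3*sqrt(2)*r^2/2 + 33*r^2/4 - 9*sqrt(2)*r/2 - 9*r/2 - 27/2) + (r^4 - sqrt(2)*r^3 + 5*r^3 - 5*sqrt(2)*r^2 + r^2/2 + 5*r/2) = 3*r^4/2 + 2*sqrt(2)*r^3 + 19*r^3/4 - 13*sqrt(2)*r^2/2 + 35*r^2/4 - 9*sqrt(2)*r/2 - 2*r - 27/2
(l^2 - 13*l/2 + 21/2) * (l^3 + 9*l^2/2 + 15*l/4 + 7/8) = l^5 - 2*l^4 - 15*l^3 + 95*l^2/4 + 539*l/16 + 147/16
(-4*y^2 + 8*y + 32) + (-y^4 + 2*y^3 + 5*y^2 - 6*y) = -y^4 + 2*y^3 + y^2 + 2*y + 32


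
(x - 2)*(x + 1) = x^2 - x - 2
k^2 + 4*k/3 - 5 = (k - 5/3)*(k + 3)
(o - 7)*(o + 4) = o^2 - 3*o - 28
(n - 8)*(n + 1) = n^2 - 7*n - 8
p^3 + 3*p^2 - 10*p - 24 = (p - 3)*(p + 2)*(p + 4)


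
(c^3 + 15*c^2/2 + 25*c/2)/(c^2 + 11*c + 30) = c*(2*c + 5)/(2*(c + 6))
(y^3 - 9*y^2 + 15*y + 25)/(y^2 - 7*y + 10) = (y^2 - 4*y - 5)/(y - 2)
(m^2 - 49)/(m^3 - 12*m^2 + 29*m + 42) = (m + 7)/(m^2 - 5*m - 6)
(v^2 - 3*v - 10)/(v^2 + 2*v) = (v - 5)/v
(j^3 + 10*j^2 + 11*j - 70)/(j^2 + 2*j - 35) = (j^2 + 3*j - 10)/(j - 5)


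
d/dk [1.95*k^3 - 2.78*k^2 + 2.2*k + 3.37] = 5.85*k^2 - 5.56*k + 2.2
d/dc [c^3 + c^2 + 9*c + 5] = 3*c^2 + 2*c + 9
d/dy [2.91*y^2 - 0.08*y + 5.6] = 5.82*y - 0.08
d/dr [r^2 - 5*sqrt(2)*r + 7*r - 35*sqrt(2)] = 2*r - 5*sqrt(2) + 7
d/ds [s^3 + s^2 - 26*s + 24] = 3*s^2 + 2*s - 26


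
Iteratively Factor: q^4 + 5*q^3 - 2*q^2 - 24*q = (q + 4)*(q^3 + q^2 - 6*q) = (q - 2)*(q + 4)*(q^2 + 3*q) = q*(q - 2)*(q + 4)*(q + 3)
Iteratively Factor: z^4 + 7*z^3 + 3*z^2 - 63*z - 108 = (z - 3)*(z^3 + 10*z^2 + 33*z + 36) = (z - 3)*(z + 3)*(z^2 + 7*z + 12) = (z - 3)*(z + 3)*(z + 4)*(z + 3)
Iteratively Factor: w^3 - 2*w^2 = (w)*(w^2 - 2*w) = w^2*(w - 2)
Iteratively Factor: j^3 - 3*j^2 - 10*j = (j - 5)*(j^2 + 2*j) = j*(j - 5)*(j + 2)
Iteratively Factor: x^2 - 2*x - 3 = (x + 1)*(x - 3)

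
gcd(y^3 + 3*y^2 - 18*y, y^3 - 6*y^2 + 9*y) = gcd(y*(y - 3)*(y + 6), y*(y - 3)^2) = y^2 - 3*y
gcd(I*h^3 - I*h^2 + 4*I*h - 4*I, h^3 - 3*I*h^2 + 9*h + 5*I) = 1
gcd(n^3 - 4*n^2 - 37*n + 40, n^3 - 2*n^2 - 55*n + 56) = n^2 - 9*n + 8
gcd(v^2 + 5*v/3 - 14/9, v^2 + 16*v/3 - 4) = v - 2/3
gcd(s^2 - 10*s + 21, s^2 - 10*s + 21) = s^2 - 10*s + 21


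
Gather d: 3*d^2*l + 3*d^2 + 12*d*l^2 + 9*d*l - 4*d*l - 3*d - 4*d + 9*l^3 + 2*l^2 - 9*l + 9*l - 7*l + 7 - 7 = d^2*(3*l + 3) + d*(12*l^2 + 5*l - 7) + 9*l^3 + 2*l^2 - 7*l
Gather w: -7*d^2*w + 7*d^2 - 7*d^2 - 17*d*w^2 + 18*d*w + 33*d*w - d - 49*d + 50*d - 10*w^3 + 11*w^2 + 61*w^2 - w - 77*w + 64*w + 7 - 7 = -10*w^3 + w^2*(72 - 17*d) + w*(-7*d^2 + 51*d - 14)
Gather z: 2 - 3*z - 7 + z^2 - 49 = z^2 - 3*z - 54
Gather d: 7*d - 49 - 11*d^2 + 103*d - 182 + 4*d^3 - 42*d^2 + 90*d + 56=4*d^3 - 53*d^2 + 200*d - 175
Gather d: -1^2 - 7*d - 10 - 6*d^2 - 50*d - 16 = -6*d^2 - 57*d - 27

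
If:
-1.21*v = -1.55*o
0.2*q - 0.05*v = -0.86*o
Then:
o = 0.780645161290323*v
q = -3.10677419354839*v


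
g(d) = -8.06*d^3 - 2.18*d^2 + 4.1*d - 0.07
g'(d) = -24.18*d^2 - 4.36*d + 4.1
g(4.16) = -600.99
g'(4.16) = -432.49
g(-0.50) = -1.66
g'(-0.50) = 0.24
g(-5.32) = 1130.00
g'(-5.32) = -657.06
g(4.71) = -871.29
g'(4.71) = -552.85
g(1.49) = -25.46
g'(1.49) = -56.08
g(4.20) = -618.45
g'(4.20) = -440.75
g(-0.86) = -0.08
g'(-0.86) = -10.03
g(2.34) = -105.68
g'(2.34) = -138.50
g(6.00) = -1794.91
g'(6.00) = -892.54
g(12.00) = -14192.47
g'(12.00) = -3530.14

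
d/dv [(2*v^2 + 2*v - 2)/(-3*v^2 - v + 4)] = 2*(2*v^2 + 2*v + 3)/(9*v^4 + 6*v^3 - 23*v^2 - 8*v + 16)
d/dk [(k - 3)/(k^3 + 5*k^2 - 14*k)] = (k*(k^2 + 5*k - 14) - (k - 3)*(3*k^2 + 10*k - 14))/(k^2*(k^2 + 5*k - 14)^2)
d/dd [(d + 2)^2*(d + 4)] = (d + 2)*(3*d + 10)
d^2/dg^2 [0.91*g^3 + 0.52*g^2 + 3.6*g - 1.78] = 5.46*g + 1.04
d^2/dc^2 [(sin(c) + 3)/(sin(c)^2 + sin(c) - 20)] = (-sin(c)^5 - 11*sin(c)^4 - 127*sin(c)^3 - 245*sin(c)^2 - 322*sin(c) + 166)/(sin(c)^2 + sin(c) - 20)^3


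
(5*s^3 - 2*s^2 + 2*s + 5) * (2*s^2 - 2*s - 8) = 10*s^5 - 14*s^4 - 32*s^3 + 22*s^2 - 26*s - 40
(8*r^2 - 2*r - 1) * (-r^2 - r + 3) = -8*r^4 - 6*r^3 + 27*r^2 - 5*r - 3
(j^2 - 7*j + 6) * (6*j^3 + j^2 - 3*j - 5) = 6*j^5 - 41*j^4 + 26*j^3 + 22*j^2 + 17*j - 30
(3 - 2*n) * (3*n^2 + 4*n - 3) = -6*n^3 + n^2 + 18*n - 9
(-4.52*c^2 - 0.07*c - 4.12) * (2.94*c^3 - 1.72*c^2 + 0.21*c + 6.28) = -13.2888*c^5 + 7.5686*c^4 - 12.9416*c^3 - 21.3139*c^2 - 1.3048*c - 25.8736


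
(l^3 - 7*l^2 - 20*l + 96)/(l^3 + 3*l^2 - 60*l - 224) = (l - 3)/(l + 7)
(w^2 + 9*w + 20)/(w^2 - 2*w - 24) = (w + 5)/(w - 6)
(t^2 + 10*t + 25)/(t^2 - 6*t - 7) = (t^2 + 10*t + 25)/(t^2 - 6*t - 7)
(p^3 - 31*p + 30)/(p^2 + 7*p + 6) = (p^2 - 6*p + 5)/(p + 1)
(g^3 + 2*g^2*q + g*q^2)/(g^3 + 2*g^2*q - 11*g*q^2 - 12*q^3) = g*(-g - q)/(-g^2 - g*q + 12*q^2)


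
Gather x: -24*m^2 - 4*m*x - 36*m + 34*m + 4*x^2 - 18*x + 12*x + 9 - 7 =-24*m^2 - 2*m + 4*x^2 + x*(-4*m - 6) + 2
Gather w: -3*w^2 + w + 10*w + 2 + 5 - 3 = -3*w^2 + 11*w + 4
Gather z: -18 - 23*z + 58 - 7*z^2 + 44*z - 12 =-7*z^2 + 21*z + 28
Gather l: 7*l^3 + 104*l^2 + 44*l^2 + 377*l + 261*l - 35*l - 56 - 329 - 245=7*l^3 + 148*l^2 + 603*l - 630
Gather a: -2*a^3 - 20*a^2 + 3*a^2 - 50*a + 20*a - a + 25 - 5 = -2*a^3 - 17*a^2 - 31*a + 20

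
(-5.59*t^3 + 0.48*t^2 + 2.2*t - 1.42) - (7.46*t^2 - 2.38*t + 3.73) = -5.59*t^3 - 6.98*t^2 + 4.58*t - 5.15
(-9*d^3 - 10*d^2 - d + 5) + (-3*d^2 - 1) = -9*d^3 - 13*d^2 - d + 4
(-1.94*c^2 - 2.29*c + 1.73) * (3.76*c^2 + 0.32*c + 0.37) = -7.2944*c^4 - 9.2312*c^3 + 5.0542*c^2 - 0.2937*c + 0.6401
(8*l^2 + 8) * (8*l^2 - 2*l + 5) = 64*l^4 - 16*l^3 + 104*l^2 - 16*l + 40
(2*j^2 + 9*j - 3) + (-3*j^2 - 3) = -j^2 + 9*j - 6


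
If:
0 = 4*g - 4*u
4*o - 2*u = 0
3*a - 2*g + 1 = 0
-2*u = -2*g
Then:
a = 2*u/3 - 1/3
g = u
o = u/2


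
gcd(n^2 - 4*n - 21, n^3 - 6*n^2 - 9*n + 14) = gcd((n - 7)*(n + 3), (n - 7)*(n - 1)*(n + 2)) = n - 7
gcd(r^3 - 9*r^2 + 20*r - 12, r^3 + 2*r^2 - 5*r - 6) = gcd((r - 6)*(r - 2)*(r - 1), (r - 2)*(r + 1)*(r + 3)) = r - 2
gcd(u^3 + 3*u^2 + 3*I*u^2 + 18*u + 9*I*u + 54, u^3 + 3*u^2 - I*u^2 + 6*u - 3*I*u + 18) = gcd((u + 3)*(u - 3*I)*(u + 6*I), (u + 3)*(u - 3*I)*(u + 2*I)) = u^2 + u*(3 - 3*I) - 9*I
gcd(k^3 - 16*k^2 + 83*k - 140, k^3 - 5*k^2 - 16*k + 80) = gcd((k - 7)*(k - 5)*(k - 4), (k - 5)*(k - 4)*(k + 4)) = k^2 - 9*k + 20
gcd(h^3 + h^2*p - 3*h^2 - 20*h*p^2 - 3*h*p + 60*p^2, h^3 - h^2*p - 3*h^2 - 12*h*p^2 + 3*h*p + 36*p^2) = -h^2 + 4*h*p + 3*h - 12*p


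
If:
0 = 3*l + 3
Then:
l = -1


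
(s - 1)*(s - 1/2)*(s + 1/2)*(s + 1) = s^4 - 5*s^2/4 + 1/4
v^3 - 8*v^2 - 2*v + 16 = (v - 8)*(v - sqrt(2))*(v + sqrt(2))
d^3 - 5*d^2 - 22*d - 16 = (d - 8)*(d + 1)*(d + 2)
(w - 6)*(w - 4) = w^2 - 10*w + 24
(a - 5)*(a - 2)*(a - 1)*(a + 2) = a^4 - 6*a^3 + a^2 + 24*a - 20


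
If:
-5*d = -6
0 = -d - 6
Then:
No Solution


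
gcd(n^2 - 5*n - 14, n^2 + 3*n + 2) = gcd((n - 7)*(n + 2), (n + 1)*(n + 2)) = n + 2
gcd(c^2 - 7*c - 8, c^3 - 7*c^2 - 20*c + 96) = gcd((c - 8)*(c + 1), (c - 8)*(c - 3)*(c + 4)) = c - 8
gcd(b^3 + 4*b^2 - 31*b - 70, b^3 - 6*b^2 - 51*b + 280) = b^2 + 2*b - 35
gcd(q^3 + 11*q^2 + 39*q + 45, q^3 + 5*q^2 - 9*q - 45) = q^2 + 8*q + 15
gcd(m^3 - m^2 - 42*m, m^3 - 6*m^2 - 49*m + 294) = m - 7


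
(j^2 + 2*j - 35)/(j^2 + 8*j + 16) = (j^2 + 2*j - 35)/(j^2 + 8*j + 16)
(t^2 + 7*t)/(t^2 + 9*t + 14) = t/(t + 2)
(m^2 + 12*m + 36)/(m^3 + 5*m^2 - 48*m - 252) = 1/(m - 7)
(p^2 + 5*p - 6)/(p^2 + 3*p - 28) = (p^2 + 5*p - 6)/(p^2 + 3*p - 28)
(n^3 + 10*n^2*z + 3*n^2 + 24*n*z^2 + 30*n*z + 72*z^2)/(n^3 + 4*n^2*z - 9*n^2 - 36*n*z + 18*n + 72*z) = (n^2 + 6*n*z + 3*n + 18*z)/(n^2 - 9*n + 18)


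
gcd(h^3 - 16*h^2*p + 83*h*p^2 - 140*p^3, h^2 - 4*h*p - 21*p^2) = -h + 7*p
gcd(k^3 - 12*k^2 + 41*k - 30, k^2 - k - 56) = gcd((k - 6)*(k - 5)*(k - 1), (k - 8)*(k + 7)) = 1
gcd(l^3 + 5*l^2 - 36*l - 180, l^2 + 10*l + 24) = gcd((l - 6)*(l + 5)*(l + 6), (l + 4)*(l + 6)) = l + 6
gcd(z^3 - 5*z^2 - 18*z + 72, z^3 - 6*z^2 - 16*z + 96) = z^2 - 2*z - 24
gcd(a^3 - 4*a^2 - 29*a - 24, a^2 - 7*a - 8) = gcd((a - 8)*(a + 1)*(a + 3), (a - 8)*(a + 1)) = a^2 - 7*a - 8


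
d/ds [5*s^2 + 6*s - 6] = 10*s + 6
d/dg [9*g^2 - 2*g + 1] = 18*g - 2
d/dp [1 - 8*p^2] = -16*p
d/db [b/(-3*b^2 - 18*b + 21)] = (b^2 + 7)/(3*(b^4 + 12*b^3 + 22*b^2 - 84*b + 49))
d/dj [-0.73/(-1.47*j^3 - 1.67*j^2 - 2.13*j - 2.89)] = (-3.2193*j^2 - 2.4382*j - 1.5549)/(1.47*j^3 + 1.67*j^2 + 2.13*j + 2.89)^2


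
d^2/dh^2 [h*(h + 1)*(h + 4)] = 6*h + 10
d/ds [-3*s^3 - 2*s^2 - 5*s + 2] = -9*s^2 - 4*s - 5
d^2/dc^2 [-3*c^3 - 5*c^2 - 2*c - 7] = -18*c - 10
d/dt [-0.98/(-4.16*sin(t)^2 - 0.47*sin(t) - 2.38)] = -(8.1536*sin(t) + 0.4606)*cos(t)/(4.16*sin(t)^2 + 0.47*sin(t) + 2.38)^2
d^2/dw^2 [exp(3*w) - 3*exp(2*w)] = (9*exp(w) - 12)*exp(2*w)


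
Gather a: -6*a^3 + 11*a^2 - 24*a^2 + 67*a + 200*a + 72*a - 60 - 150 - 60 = -6*a^3 - 13*a^2 + 339*a - 270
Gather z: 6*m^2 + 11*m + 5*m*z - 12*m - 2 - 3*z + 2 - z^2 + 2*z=6*m^2 - m - z^2 + z*(5*m - 1)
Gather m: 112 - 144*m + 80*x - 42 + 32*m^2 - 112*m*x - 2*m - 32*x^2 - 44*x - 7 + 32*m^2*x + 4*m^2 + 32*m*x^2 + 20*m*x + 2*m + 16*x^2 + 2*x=m^2*(32*x + 36) + m*(32*x^2 - 92*x - 144) - 16*x^2 + 38*x + 63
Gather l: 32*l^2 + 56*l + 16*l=32*l^2 + 72*l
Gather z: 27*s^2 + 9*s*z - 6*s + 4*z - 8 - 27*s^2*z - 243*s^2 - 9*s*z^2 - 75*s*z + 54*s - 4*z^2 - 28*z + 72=-216*s^2 + 48*s + z^2*(-9*s - 4) + z*(-27*s^2 - 66*s - 24) + 64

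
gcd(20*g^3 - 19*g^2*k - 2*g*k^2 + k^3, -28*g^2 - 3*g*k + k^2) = 4*g + k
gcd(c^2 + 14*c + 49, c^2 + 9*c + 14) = c + 7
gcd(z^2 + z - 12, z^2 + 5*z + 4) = z + 4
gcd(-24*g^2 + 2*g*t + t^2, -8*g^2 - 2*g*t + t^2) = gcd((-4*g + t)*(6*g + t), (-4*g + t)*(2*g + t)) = -4*g + t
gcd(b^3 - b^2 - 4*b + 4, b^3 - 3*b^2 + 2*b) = b^2 - 3*b + 2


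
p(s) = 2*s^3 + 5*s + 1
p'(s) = 6*s^2 + 5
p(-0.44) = -1.37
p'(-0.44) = 6.16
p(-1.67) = -16.66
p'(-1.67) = 21.73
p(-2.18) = -30.62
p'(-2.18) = 33.51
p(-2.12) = -28.66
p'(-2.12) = 31.97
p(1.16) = 9.92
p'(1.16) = 13.07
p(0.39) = 3.07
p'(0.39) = 5.91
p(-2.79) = -56.39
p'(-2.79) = 51.70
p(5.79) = 418.16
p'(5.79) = 206.14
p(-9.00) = -1502.00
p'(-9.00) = 491.00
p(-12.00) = -3515.00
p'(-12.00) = 869.00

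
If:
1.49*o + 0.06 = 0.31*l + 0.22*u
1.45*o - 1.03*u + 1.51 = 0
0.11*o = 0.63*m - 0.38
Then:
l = 2.70456062291435*u - 4.81179087875417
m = 0.124028461959496*u + 0.421346469622332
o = 0.710344827586207*u - 1.04137931034483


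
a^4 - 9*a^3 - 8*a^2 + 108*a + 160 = (a - 8)*(a - 5)*(a + 2)^2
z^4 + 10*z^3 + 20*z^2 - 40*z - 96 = (z - 2)*(z + 2)*(z + 4)*(z + 6)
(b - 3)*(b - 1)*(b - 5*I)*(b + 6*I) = b^4 - 4*b^3 + I*b^3 + 33*b^2 - 4*I*b^2 - 120*b + 3*I*b + 90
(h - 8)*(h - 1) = h^2 - 9*h + 8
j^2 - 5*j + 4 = (j - 4)*(j - 1)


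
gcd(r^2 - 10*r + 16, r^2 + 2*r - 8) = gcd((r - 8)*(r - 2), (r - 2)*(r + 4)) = r - 2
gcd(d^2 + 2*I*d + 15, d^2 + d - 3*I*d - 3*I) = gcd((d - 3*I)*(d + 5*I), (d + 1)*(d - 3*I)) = d - 3*I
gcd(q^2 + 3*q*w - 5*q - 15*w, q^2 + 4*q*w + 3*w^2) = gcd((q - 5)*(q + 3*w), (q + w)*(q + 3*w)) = q + 3*w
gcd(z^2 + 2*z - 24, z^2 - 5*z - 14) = 1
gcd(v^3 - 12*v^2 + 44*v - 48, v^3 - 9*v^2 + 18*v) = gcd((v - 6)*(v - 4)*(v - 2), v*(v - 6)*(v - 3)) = v - 6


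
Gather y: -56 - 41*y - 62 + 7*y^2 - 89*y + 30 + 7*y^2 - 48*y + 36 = 14*y^2 - 178*y - 52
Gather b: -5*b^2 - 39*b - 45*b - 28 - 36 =-5*b^2 - 84*b - 64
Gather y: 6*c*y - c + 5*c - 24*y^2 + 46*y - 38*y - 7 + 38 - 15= 4*c - 24*y^2 + y*(6*c + 8) + 16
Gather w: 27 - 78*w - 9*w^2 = -9*w^2 - 78*w + 27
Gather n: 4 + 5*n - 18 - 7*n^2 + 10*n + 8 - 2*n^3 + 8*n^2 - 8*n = -2*n^3 + n^2 + 7*n - 6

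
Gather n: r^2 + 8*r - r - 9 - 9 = r^2 + 7*r - 18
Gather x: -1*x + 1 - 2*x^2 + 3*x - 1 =-2*x^2 + 2*x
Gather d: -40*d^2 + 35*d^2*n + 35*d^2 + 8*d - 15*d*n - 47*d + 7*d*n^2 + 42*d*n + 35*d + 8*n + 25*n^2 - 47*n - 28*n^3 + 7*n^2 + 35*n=d^2*(35*n - 5) + d*(7*n^2 + 27*n - 4) - 28*n^3 + 32*n^2 - 4*n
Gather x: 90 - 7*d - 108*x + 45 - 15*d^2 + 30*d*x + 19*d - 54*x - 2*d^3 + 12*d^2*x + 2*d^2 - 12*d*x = -2*d^3 - 13*d^2 + 12*d + x*(12*d^2 + 18*d - 162) + 135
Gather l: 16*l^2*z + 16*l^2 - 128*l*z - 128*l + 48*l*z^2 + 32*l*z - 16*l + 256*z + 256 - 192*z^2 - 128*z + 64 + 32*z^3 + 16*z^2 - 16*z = l^2*(16*z + 16) + l*(48*z^2 - 96*z - 144) + 32*z^3 - 176*z^2 + 112*z + 320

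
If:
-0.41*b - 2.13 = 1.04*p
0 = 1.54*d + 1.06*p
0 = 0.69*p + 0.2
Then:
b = -4.46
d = 0.20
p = -0.29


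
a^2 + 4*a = a*(a + 4)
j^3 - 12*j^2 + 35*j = j*(j - 7)*(j - 5)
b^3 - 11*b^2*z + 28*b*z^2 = b*(b - 7*z)*(b - 4*z)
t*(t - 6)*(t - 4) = t^3 - 10*t^2 + 24*t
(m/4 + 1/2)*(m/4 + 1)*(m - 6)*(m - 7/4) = m^4/16 - 7*m^3/64 - 7*m^2/4 + m/16 + 21/4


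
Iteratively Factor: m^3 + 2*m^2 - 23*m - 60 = (m - 5)*(m^2 + 7*m + 12) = (m - 5)*(m + 3)*(m + 4)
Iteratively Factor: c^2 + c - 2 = (c - 1)*(c + 2)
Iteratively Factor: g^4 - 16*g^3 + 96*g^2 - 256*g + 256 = (g - 4)*(g^3 - 12*g^2 + 48*g - 64) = (g - 4)^2*(g^2 - 8*g + 16) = (g - 4)^3*(g - 4)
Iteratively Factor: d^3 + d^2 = (d + 1)*(d^2) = d*(d + 1)*(d)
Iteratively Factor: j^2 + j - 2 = (j + 2)*(j - 1)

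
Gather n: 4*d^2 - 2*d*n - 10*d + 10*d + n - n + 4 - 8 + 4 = 4*d^2 - 2*d*n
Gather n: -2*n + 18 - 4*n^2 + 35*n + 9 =-4*n^2 + 33*n + 27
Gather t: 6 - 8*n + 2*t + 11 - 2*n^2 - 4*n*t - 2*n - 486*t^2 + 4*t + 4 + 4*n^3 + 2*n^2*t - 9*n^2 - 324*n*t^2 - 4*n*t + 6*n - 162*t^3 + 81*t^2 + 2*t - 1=4*n^3 - 11*n^2 - 4*n - 162*t^3 + t^2*(-324*n - 405) + t*(2*n^2 - 8*n + 8) + 20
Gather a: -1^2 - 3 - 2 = -6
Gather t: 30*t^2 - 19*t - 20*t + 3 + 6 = 30*t^2 - 39*t + 9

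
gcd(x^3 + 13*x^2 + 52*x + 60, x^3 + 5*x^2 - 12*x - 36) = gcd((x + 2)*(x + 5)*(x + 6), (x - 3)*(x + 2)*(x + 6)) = x^2 + 8*x + 12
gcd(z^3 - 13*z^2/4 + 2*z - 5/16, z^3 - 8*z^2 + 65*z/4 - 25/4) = z^2 - 3*z + 5/4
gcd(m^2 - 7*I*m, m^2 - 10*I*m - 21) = m - 7*I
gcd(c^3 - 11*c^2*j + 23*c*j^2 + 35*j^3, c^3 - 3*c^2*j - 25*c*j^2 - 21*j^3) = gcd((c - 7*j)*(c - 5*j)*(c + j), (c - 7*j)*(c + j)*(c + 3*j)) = c^2 - 6*c*j - 7*j^2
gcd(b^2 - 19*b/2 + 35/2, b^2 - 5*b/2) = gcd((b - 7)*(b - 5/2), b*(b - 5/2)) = b - 5/2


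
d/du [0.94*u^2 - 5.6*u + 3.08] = 1.88*u - 5.6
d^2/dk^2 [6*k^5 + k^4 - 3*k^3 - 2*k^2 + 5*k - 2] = 120*k^3 + 12*k^2 - 18*k - 4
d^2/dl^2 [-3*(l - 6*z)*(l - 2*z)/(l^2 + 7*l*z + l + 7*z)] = 6*(-(l - 6*z)*(l - 2*z)*(2*l + 7*z + 1)^2 + ((l - 6*z)*(l - 2*z) + (l - 6*z)*(2*l + 7*z + 1) + (l - 2*z)*(2*l + 7*z + 1))*(l^2 + 7*l*z + l + 7*z) - (l^2 + 7*l*z + l + 7*z)^2)/(l^2 + 7*l*z + l + 7*z)^3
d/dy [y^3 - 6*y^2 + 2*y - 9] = 3*y^2 - 12*y + 2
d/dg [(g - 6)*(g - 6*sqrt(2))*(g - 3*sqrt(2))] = 3*g^2 - 18*sqrt(2)*g - 12*g + 36 + 54*sqrt(2)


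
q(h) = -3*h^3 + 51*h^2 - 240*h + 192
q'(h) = -9*h^2 + 102*h - 240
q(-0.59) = 351.97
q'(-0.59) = -303.31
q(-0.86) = 438.03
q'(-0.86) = -334.38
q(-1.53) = 689.33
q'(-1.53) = -417.13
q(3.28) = -152.38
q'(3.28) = -2.27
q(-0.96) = 472.06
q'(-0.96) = -346.21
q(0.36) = 112.07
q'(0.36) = -204.45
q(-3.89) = 2073.93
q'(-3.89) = -772.97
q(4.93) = -111.12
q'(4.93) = 44.12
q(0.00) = 192.00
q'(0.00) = -240.00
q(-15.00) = 25392.00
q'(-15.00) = -3795.00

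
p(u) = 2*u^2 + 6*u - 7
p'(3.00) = 18.00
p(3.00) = 29.00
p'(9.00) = 42.00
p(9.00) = 209.00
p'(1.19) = 10.76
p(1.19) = 2.97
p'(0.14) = 6.56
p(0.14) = -6.12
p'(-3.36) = -7.44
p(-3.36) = -4.58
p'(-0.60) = 3.60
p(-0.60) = -9.88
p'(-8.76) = -29.04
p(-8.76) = 93.92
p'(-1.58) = -0.32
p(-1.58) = -11.49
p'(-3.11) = -6.44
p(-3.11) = -6.32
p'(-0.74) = 3.04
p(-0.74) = -10.34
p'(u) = 4*u + 6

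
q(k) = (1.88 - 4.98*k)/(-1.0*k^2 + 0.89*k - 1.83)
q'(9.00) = -0.06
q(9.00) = 0.57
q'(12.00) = -0.04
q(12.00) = 0.43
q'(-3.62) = -0.22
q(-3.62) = -1.10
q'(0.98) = 1.72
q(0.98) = 1.56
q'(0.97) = 1.76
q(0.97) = 1.55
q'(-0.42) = 0.88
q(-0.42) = -1.67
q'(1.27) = 0.78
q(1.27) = 1.92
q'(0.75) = 2.51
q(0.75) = 1.08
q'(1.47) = 0.31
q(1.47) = 2.03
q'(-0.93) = -0.03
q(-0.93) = -1.85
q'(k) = (1.88 - 4.98*k)*(2.0*k - 0.89)/(-1.0*k^2 + 0.89*k - 1.83)^2 - 4.98/(-1.0*k^2 + 0.89*k - 1.83)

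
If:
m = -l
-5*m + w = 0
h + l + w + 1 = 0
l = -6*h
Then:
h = -1/25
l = 6/25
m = -6/25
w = -6/5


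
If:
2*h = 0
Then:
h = 0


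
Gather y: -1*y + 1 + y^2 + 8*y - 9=y^2 + 7*y - 8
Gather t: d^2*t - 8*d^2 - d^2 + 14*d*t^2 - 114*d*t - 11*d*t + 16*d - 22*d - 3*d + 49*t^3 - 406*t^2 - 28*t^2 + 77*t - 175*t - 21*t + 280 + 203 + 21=-9*d^2 - 9*d + 49*t^3 + t^2*(14*d - 434) + t*(d^2 - 125*d - 119) + 504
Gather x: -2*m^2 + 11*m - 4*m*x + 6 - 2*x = -2*m^2 + 11*m + x*(-4*m - 2) + 6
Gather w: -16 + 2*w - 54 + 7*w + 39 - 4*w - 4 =5*w - 35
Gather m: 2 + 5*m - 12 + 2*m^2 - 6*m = 2*m^2 - m - 10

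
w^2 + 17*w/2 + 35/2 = (w + 7/2)*(w + 5)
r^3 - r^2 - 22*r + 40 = (r - 4)*(r - 2)*(r + 5)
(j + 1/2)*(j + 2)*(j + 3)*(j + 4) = j^4 + 19*j^3/2 + 61*j^2/2 + 37*j + 12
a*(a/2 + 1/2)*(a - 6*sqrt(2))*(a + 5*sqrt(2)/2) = a^4/2 - 7*sqrt(2)*a^3/4 + a^3/2 - 15*a^2 - 7*sqrt(2)*a^2/4 - 15*a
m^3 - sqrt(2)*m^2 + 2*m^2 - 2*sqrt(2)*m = m*(m + 2)*(m - sqrt(2))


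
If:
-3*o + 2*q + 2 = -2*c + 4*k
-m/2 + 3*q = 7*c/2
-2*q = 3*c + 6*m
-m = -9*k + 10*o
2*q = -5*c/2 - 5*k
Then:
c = -3800/18811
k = 3460/18811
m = 3200/18811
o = 2794/18811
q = -300/1447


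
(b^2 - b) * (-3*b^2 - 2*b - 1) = -3*b^4 + b^3 + b^2 + b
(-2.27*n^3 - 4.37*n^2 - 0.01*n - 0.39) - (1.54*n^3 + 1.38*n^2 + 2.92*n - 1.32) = -3.81*n^3 - 5.75*n^2 - 2.93*n + 0.93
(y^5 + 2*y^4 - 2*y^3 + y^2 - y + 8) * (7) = 7*y^5 + 14*y^4 - 14*y^3 + 7*y^2 - 7*y + 56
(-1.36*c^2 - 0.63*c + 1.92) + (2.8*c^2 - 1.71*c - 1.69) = 1.44*c^2 - 2.34*c + 0.23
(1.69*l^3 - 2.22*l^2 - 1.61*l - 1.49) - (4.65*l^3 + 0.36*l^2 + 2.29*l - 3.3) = -2.96*l^3 - 2.58*l^2 - 3.9*l + 1.81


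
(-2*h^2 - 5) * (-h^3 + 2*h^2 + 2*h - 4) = 2*h^5 - 4*h^4 + h^3 - 2*h^2 - 10*h + 20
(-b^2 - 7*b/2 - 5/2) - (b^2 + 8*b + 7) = -2*b^2 - 23*b/2 - 19/2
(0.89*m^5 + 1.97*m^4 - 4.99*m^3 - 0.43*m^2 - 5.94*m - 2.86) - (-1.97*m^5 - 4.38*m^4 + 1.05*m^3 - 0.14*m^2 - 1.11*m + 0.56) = 2.86*m^5 + 6.35*m^4 - 6.04*m^3 - 0.29*m^2 - 4.83*m - 3.42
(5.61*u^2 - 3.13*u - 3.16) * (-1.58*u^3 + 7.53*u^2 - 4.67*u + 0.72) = -8.8638*u^5 + 47.1887*u^4 - 44.7748*u^3 - 5.1385*u^2 + 12.5036*u - 2.2752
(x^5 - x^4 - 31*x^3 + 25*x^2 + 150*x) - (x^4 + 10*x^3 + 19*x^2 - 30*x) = x^5 - 2*x^4 - 41*x^3 + 6*x^2 + 180*x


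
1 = 1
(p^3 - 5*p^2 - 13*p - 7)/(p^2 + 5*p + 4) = (p^2 - 6*p - 7)/(p + 4)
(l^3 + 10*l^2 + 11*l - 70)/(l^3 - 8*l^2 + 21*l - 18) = (l^2 + 12*l + 35)/(l^2 - 6*l + 9)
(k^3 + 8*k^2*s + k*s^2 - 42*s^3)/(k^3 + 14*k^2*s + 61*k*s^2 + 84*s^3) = (k - 2*s)/(k + 4*s)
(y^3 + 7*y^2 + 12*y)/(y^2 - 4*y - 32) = y*(y + 3)/(y - 8)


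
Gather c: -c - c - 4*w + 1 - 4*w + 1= -2*c - 8*w + 2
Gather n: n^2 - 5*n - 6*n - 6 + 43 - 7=n^2 - 11*n + 30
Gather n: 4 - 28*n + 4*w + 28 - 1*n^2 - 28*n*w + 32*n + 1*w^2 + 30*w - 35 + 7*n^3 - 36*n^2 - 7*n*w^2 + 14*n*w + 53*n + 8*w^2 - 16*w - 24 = 7*n^3 - 37*n^2 + n*(-7*w^2 - 14*w + 57) + 9*w^2 + 18*w - 27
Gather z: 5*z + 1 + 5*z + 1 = 10*z + 2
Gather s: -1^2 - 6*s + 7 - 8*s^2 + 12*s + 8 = -8*s^2 + 6*s + 14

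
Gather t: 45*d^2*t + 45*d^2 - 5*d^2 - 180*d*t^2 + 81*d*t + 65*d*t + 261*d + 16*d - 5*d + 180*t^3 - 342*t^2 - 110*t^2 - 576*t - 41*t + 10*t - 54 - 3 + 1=40*d^2 + 272*d + 180*t^3 + t^2*(-180*d - 452) + t*(45*d^2 + 146*d - 607) - 56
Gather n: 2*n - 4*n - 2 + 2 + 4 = 4 - 2*n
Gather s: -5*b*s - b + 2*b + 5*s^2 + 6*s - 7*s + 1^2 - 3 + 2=b + 5*s^2 + s*(-5*b - 1)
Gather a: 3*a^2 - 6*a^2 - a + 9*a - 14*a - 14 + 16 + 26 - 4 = -3*a^2 - 6*a + 24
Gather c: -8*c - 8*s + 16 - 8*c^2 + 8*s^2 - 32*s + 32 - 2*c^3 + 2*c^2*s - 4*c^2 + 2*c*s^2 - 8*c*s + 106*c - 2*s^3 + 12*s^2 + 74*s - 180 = -2*c^3 + c^2*(2*s - 12) + c*(2*s^2 - 8*s + 98) - 2*s^3 + 20*s^2 + 34*s - 132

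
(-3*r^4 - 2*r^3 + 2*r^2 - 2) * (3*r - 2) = -9*r^5 + 10*r^3 - 4*r^2 - 6*r + 4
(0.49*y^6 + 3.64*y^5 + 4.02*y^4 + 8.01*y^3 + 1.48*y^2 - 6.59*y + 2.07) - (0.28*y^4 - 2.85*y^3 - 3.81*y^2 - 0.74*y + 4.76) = 0.49*y^6 + 3.64*y^5 + 3.74*y^4 + 10.86*y^3 + 5.29*y^2 - 5.85*y - 2.69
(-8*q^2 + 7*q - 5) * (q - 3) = -8*q^3 + 31*q^2 - 26*q + 15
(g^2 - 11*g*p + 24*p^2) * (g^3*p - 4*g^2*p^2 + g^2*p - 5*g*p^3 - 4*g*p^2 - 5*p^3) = g^5*p - 15*g^4*p^2 + g^4*p + 63*g^3*p^3 - 15*g^3*p^2 - 41*g^2*p^4 + 63*g^2*p^3 - 120*g*p^5 - 41*g*p^4 - 120*p^5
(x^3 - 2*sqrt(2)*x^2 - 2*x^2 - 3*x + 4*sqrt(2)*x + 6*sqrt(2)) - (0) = x^3 - 2*sqrt(2)*x^2 - 2*x^2 - 3*x + 4*sqrt(2)*x + 6*sqrt(2)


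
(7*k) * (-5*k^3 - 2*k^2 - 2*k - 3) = -35*k^4 - 14*k^3 - 14*k^2 - 21*k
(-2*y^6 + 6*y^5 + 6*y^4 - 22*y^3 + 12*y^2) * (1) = -2*y^6 + 6*y^5 + 6*y^4 - 22*y^3 + 12*y^2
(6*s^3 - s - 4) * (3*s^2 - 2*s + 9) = 18*s^5 - 12*s^4 + 51*s^3 - 10*s^2 - s - 36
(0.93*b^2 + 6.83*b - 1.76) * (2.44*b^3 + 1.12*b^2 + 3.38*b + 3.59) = 2.2692*b^5 + 17.7068*b^4 + 6.4986*b^3 + 24.4529*b^2 + 18.5709*b - 6.3184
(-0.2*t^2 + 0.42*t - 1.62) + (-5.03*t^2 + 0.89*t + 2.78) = -5.23*t^2 + 1.31*t + 1.16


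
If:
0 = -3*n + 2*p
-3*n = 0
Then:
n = 0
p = 0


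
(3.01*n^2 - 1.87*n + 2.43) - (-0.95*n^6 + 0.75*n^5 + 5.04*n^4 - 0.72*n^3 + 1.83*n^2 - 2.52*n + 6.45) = 0.95*n^6 - 0.75*n^5 - 5.04*n^4 + 0.72*n^3 + 1.18*n^2 + 0.65*n - 4.02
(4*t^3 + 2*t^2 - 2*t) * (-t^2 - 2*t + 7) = -4*t^5 - 10*t^4 + 26*t^3 + 18*t^2 - 14*t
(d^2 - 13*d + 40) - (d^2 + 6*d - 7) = 47 - 19*d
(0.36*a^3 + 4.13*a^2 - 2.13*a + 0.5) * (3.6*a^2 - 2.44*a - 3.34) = 1.296*a^5 + 13.9896*a^4 - 18.9476*a^3 - 6.797*a^2 + 5.8942*a - 1.67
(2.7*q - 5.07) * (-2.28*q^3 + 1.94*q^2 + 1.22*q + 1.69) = -6.156*q^4 + 16.7976*q^3 - 6.5418*q^2 - 1.6224*q - 8.5683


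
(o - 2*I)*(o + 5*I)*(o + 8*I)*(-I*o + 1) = -I*o^4 + 12*o^3 + 25*I*o^2 + 66*o + 80*I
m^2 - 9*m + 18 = (m - 6)*(m - 3)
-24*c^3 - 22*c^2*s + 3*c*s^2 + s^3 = (-4*c + s)*(c + s)*(6*c + s)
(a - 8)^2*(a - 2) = a^3 - 18*a^2 + 96*a - 128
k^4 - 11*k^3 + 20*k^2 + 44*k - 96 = (k - 8)*(k - 3)*(k - 2)*(k + 2)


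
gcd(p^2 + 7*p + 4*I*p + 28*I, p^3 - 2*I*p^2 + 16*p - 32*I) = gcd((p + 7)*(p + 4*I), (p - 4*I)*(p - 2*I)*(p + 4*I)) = p + 4*I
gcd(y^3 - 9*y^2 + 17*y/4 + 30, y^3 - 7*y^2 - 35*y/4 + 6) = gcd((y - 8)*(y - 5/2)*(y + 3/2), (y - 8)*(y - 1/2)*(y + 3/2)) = y^2 - 13*y/2 - 12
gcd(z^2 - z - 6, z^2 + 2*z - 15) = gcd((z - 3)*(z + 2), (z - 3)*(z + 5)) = z - 3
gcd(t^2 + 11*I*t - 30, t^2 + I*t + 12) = 1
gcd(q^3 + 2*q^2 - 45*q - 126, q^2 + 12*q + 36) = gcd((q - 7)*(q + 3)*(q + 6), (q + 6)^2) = q + 6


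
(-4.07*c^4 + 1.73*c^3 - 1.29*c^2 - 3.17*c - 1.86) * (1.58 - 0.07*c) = 0.2849*c^5 - 6.5517*c^4 + 2.8237*c^3 - 1.8163*c^2 - 4.8784*c - 2.9388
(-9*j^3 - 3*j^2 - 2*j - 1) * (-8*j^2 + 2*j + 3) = 72*j^5 + 6*j^4 - 17*j^3 - 5*j^2 - 8*j - 3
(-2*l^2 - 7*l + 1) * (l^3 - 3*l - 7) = -2*l^5 - 7*l^4 + 7*l^3 + 35*l^2 + 46*l - 7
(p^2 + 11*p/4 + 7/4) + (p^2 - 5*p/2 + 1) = 2*p^2 + p/4 + 11/4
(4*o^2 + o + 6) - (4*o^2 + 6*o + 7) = -5*o - 1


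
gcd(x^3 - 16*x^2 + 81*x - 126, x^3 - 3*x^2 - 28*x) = x - 7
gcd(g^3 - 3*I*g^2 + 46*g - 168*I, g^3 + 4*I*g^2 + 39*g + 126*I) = g^2 + I*g + 42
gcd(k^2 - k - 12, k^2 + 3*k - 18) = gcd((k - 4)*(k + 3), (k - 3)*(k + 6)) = 1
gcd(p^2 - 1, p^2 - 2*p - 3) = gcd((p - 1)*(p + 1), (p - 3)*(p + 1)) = p + 1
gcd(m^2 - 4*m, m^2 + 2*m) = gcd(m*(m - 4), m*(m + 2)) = m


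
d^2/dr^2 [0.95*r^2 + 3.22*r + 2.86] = 1.90000000000000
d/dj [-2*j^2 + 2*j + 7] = 2 - 4*j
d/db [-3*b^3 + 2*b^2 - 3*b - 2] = -9*b^2 + 4*b - 3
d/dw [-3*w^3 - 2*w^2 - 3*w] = -9*w^2 - 4*w - 3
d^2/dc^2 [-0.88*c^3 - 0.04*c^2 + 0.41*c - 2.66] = -5.28*c - 0.08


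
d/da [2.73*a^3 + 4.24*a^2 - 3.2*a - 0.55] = 8.19*a^2 + 8.48*a - 3.2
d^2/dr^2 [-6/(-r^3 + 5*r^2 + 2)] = 12*(-r^2*(3*r - 10)^2 + (5 - 3*r)*(-r^3 + 5*r^2 + 2))/(-r^3 + 5*r^2 + 2)^3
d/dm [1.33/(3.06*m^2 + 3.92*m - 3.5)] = (-8.1396*m - 5.2136)/(3.06*m^2 + 3.92*m - 3.5)^2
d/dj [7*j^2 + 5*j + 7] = 14*j + 5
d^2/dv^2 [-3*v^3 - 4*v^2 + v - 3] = -18*v - 8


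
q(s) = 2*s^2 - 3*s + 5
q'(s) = 4*s - 3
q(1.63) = 5.42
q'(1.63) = 3.52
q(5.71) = 53.08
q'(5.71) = 19.84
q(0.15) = 4.60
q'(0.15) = -2.40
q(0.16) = 4.57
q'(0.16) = -2.36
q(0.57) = 3.94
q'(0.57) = -0.72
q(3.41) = 18.03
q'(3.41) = 10.64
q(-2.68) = 27.40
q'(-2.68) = -13.72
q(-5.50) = 82.00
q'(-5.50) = -25.00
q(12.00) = 257.00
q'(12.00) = 45.00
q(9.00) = 140.00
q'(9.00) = 33.00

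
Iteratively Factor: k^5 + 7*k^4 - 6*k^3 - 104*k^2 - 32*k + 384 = (k + 4)*(k^4 + 3*k^3 - 18*k^2 - 32*k + 96) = (k - 3)*(k + 4)*(k^3 + 6*k^2 - 32) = (k - 3)*(k - 2)*(k + 4)*(k^2 + 8*k + 16) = (k - 3)*(k - 2)*(k + 4)^2*(k + 4)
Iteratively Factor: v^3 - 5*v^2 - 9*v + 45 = (v + 3)*(v^2 - 8*v + 15) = (v - 3)*(v + 3)*(v - 5)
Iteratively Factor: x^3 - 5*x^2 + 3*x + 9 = (x + 1)*(x^2 - 6*x + 9) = (x - 3)*(x + 1)*(x - 3)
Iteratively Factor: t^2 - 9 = (t - 3)*(t + 3)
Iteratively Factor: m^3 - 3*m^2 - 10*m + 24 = (m - 4)*(m^2 + m - 6) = (m - 4)*(m - 2)*(m + 3)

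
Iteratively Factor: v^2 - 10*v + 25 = (v - 5)*(v - 5)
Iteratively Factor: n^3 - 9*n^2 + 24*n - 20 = (n - 2)*(n^2 - 7*n + 10) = (n - 5)*(n - 2)*(n - 2)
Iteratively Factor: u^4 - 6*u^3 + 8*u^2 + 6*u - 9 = (u - 3)*(u^3 - 3*u^2 - u + 3) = (u - 3)^2*(u^2 - 1) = (u - 3)^2*(u - 1)*(u + 1)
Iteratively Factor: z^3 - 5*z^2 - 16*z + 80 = (z + 4)*(z^2 - 9*z + 20) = (z - 4)*(z + 4)*(z - 5)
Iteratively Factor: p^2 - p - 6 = (p + 2)*(p - 3)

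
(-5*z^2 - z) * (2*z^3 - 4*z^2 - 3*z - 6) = -10*z^5 + 18*z^4 + 19*z^3 + 33*z^2 + 6*z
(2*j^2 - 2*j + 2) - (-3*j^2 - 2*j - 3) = 5*j^2 + 5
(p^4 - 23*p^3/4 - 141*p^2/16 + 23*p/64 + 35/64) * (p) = p^5 - 23*p^4/4 - 141*p^3/16 + 23*p^2/64 + 35*p/64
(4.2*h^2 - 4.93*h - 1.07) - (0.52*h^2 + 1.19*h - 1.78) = 3.68*h^2 - 6.12*h + 0.71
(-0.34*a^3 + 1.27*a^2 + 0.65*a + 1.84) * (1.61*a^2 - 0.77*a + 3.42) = -0.5474*a^5 + 2.3065*a^4 - 1.0942*a^3 + 6.8053*a^2 + 0.8062*a + 6.2928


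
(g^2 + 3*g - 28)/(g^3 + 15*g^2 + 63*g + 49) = (g - 4)/(g^2 + 8*g + 7)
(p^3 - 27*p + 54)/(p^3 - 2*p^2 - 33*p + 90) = (p - 3)/(p - 5)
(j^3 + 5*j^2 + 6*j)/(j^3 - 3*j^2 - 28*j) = (j^2 + 5*j + 6)/(j^2 - 3*j - 28)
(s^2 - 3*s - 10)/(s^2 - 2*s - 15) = (s + 2)/(s + 3)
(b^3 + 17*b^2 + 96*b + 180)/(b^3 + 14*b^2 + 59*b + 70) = (b^2 + 12*b + 36)/(b^2 + 9*b + 14)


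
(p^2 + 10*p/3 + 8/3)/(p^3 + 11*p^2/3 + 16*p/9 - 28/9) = 3*(3*p + 4)/(9*p^2 + 15*p - 14)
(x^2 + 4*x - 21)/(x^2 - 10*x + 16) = (x^2 + 4*x - 21)/(x^2 - 10*x + 16)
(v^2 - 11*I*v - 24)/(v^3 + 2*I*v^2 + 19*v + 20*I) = (v^2 - 11*I*v - 24)/(v^3 + 2*I*v^2 + 19*v + 20*I)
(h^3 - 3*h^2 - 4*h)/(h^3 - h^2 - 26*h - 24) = h*(h - 4)/(h^2 - 2*h - 24)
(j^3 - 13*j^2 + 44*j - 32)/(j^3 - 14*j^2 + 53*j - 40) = (j - 4)/(j - 5)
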